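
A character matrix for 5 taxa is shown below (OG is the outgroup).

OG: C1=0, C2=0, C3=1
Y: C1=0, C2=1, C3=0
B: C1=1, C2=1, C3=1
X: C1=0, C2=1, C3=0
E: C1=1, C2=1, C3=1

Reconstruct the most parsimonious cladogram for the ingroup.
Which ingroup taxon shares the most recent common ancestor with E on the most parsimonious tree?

Character polarity is set by the outgroup: the derived state is whichever differs from the outgroup's state, so for C3 the derived state is '0', and for the remaining characters it is '1'.
Only B and E show the derived state '1' for C1, supporting them as a clade.
All ingroup taxa share the derived state '1' for C2; it defines the ingroup but does not resolve relationships within it.
Only X and Y show the derived state '0' for C3, supporting them as a clade.
Most parsimonious ingroup topology: ((Y,X),(B,E)).
E and B form a cherry on this tree, so they are sister taxa.

B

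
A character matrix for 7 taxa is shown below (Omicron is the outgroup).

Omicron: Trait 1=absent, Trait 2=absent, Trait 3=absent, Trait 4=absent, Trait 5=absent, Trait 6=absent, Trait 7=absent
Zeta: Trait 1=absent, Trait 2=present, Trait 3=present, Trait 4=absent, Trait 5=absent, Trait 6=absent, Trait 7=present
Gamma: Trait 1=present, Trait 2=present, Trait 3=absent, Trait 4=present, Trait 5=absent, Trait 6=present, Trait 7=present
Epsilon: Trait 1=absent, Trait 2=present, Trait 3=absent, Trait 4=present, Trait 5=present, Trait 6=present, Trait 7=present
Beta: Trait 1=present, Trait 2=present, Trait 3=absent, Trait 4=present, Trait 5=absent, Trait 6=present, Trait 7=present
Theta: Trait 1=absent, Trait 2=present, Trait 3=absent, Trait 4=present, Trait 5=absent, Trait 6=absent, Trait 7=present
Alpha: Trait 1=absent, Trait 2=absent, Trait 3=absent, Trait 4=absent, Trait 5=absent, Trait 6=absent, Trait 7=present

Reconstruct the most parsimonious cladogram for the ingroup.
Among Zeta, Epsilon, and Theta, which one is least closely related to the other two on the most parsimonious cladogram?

The outgroup has state 'absent' for every character, so 'present' is the derived state throughout.
Only Beta and Gamma show the derived state 'present' for Trait 1, supporting them as a clade.
Only Beta, Epsilon, Gamma, Theta, and Zeta show the derived state 'present' for Trait 2, supporting them as a clade.
Trait 3 (derived state 'present') is unique to Zeta (autapomorphy; uninformative for grouping).
Trait 4: derived state 'present' in Beta, Epsilon, Gamma, and Theta only — synapomorphy for {Beta, Epsilon, Gamma, Theta}.
Trait 5: derived state 'present' in Epsilon only — an autapomorphy, so it tells us nothing about relationships among taxa.
Only Beta, Epsilon, and Gamma show the derived state 'present' for Trait 6, supporting them as a clade.
All ingroup taxa share the derived state 'present' for Trait 7; it defines the ingroup but does not resolve relationships within it.
Most parsimonious ingroup topology: ((Zeta,(((Gamma,Beta),Epsilon),Theta)),Alpha).
Theta and Epsilon share a more recent common ancestor with each other than either does with Zeta, so Zeta is the least closely related of the three.

Zeta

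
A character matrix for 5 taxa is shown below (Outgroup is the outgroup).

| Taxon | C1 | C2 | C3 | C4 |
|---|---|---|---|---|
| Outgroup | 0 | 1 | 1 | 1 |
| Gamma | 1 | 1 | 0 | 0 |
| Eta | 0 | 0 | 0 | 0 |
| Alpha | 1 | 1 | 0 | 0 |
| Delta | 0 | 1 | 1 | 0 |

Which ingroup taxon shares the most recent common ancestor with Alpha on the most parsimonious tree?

Gamma

Character polarity is set by the outgroup: the derived state is whichever differs from the outgroup's state, so for C2, C3, C4 the derived state is '0', and for the remaining characters it is '1'.
Only Alpha and Gamma show the derived state '1' for C1, supporting them as a clade.
C2: derived state '0' in Eta only — an autapomorphy, so it tells us nothing about relationships among taxa.
C3: derived state '0' in Alpha, Eta, and Gamma only — synapomorphy for {Alpha, Eta, Gamma}.
C4 (derived state '0') is shared by all ingroup taxa — unites the whole ingroup.
Most parsimonious ingroup topology: (((Gamma,Alpha),Eta),Delta).
Alpha and Gamma form a cherry on this tree, so they are sister taxa.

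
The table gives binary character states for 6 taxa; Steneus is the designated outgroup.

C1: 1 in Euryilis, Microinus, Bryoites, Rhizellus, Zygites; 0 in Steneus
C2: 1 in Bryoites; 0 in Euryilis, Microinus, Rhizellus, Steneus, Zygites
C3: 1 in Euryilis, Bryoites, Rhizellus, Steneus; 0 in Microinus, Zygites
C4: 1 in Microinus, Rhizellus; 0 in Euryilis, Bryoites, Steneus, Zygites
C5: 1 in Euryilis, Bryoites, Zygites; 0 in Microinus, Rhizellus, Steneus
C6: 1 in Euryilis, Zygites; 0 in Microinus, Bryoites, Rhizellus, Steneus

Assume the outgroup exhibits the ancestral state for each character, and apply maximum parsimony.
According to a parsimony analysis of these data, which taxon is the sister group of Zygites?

Character polarity is set by the outgroup: the derived state is whichever differs from the outgroup's state, so for C3 the derived state is '0', and for the remaining characters it is '1'.
C1 (derived state '1') is shared by all ingroup taxa — unites the whole ingroup.
C2 (derived state '1') is unique to Bryoites (autapomorphy; uninformative for grouping).
C3 (state '0') occurs in Microinus and Zygites but conflicts with the nesting implied by the other characters — most parsimoniously interpreted as homoplasy.
C4: derived state '1' in Microinus and Rhizellus only — synapomorphy for {Microinus, Rhizellus}.
C5 (derived state '1') is shared by Bryoites, Euryilis, and Zygites — a synapomorphy uniting that clade.
C6 (derived state '1') is shared by Euryilis and Zygites — a synapomorphy uniting that clade.
Most parsimonious ingroup topology: ((Microinus,Rhizellus),((Zygites,Euryilis),Bryoites)).
Zygites and Euryilis form a cherry on this tree, so they are sister taxa.

Euryilis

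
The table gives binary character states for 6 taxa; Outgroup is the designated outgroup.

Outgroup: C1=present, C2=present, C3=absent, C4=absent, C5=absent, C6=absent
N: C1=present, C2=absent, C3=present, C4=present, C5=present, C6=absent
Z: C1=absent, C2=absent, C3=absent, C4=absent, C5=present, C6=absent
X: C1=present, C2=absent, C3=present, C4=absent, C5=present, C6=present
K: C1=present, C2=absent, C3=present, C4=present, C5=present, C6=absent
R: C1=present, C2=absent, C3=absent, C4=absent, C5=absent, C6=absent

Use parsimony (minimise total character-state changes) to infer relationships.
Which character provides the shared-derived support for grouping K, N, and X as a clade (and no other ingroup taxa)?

Character polarity is set by the outgroup: the derived state is whichever differs from the outgroup's state, so for C1, C2 the derived state is 'absent', and for the remaining characters it is 'present'.
C1: derived state 'absent' in Z only — an autapomorphy, so it tells us nothing about relationships among taxa.
All ingroup taxa share the derived state 'absent' for C2; it defines the ingroup but does not resolve relationships within it.
Only K, N, and X show the derived state 'present' for C3, supporting them as a clade.
C4 (derived state 'present') is shared by K and N — a synapomorphy uniting that clade.
C5 (derived state 'present') is shared by K, N, X, and Z — a synapomorphy uniting that clade.
C6 (derived state 'present') is unique to X (autapomorphy; uninformative for grouping).
Most parsimonious ingroup topology: ((((N,K),X),Z),R).
The clade {K, N, X} is supported by C3: its derived state 'present' occurs in exactly those taxa and in no other taxon (including the outgroup).

C3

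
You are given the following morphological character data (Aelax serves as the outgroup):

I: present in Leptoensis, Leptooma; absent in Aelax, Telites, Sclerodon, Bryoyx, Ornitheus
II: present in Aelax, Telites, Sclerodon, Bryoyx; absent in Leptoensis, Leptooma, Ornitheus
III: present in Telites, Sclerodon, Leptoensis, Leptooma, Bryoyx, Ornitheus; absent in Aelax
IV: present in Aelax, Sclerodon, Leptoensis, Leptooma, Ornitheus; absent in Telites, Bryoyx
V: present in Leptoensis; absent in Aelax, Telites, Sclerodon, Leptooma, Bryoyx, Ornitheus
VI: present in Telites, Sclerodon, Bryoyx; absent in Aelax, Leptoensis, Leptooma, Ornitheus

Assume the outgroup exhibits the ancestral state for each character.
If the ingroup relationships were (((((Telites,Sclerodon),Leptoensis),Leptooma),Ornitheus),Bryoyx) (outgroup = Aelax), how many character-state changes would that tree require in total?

Map each character onto (((((Telites,Sclerodon),Leptoensis),Leptooma),Ornitheus),Bryoyx) (rooted by Aelax) and count the minimum state changes it requires (Fitch parsimony):
I: 2; II: 2; III: 1; IV: 2; V: 1; VI: 2.
Total tree length = 10.

10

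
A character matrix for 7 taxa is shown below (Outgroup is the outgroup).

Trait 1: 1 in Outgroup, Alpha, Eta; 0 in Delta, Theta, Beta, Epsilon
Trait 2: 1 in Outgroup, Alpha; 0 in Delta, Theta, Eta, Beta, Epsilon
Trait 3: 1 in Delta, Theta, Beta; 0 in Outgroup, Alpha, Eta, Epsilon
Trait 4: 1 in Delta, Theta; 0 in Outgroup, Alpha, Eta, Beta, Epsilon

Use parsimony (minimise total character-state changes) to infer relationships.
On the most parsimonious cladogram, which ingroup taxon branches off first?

Alpha

Character polarity is set by the outgroup: the derived state is whichever differs from the outgroup's state, so for Trait 1, Trait 2 the derived state is '0', and for the remaining characters it is '1'.
Trait 1 (derived state '0') is shared by Beta, Delta, Epsilon, and Theta — a synapomorphy uniting that clade.
Trait 2 (derived state '0') is shared by Beta, Delta, Epsilon, Eta, and Theta — a synapomorphy uniting that clade.
Trait 3 (derived state '1') is shared by Beta, Delta, and Theta — a synapomorphy uniting that clade.
Trait 4 (derived state '1') is shared by Delta and Theta — a synapomorphy uniting that clade.
Most parsimonious ingroup topology: (Alpha,((((Delta,Theta),Beta),Epsilon),Eta)).
Alpha is sister to the clade containing all other ingroup taxa, so it is the earliest-diverging (most basal) ingroup lineage.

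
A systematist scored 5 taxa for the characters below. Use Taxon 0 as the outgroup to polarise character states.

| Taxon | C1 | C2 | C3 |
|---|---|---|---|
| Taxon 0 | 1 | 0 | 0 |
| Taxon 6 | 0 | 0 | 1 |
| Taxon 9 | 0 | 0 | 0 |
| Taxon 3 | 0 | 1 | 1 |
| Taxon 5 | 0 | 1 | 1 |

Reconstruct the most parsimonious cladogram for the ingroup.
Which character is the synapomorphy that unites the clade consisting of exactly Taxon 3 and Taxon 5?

C2

Character polarity is set by the outgroup: the derived state is whichever differs from the outgroup's state, so for C1 the derived state is '0', and for the remaining characters it is '1'.
All ingroup taxa share the derived state '0' for C1; it defines the ingroup but does not resolve relationships within it.
C2 (derived state '1') is shared by Taxon 3 and Taxon 5 — a synapomorphy uniting that clade.
C3 (derived state '1') is shared by Taxon 3, Taxon 5, and Taxon 6 — a synapomorphy uniting that clade.
Most parsimonious ingroup topology: ((Taxon 6,(Taxon 3,Taxon 5)),Taxon 9).
The clade {Taxon 3, Taxon 5} is supported by C2: its derived state '1' occurs in exactly those taxa and in no other taxon (including the outgroup).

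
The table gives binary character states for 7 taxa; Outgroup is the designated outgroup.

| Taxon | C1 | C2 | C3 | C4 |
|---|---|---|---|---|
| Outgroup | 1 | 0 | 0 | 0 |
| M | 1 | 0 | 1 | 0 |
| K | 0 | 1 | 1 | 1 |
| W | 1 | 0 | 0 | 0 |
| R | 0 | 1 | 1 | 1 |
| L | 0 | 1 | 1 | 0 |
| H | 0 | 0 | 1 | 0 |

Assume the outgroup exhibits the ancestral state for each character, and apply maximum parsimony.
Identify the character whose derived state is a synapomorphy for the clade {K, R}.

Character polarity is set by the outgroup: the derived state is whichever differs from the outgroup's state, so for C1 the derived state is '0', and for the remaining characters it is '1'.
C1: derived state '0' in H, K, L, and R only — synapomorphy for {H, K, L, R}.
Only K, L, and R show the derived state '1' for C2, supporting them as a clade.
Only H, K, L, M, and R show the derived state '1' for C3, supporting them as a clade.
C4 (derived state '1') is shared by K and R — a synapomorphy uniting that clade.
Most parsimonious ingroup topology: ((M,(((K,R),L),H)),W).
The clade {K, R} is supported by C4: its derived state '1' occurs in exactly those taxa and in no other taxon (including the outgroup).

C4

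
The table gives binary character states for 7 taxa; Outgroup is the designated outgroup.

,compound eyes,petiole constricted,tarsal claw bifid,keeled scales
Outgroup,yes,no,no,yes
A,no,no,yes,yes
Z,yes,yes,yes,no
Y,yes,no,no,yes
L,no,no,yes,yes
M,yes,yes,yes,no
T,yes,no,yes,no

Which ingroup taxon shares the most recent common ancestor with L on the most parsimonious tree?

A

Character polarity is set by the outgroup: the derived state is whichever differs from the outgroup's state, so for compound eyes, keeled scales the derived state is 'no', and for the remaining characters it is 'yes'.
compound eyes (derived state 'no') is shared by A and L — a synapomorphy uniting that clade.
petiole constricted (derived state 'yes') is shared by M and Z — a synapomorphy uniting that clade.
tarsal claw bifid: derived state 'yes' in A, L, M, T, and Z only — synapomorphy for {A, L, M, T, Z}.
keeled scales (derived state 'no') is shared by M, T, and Z — a synapomorphy uniting that clade.
Most parsimonious ingroup topology: (((A,L),((Z,M),T)),Y).
L and A form a cherry on this tree, so they are sister taxa.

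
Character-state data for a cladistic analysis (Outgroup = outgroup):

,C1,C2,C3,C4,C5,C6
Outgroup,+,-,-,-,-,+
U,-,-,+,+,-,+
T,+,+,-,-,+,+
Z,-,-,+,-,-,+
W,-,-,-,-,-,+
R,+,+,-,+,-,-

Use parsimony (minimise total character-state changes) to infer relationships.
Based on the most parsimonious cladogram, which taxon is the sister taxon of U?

Character polarity is set by the outgroup: the derived state is whichever differs from the outgroup's state, so for C1, C6 the derived state is '-', and for the remaining characters it is '+'.
Only U, W, and Z show the derived state '-' for C1, supporting them as a clade.
C2: derived state '+' in R and T only — synapomorphy for {R, T}.
C3: derived state '+' in U and Z only — synapomorphy for {U, Z}.
C4 (state '+') occurs in R and U but conflicts with the nesting implied by the other characters — most parsimoniously interpreted as homoplasy.
C5: derived state '+' in T only — an autapomorphy, so it tells us nothing about relationships among taxa.
C6: derived state '-' in R only — an autapomorphy, so it tells us nothing about relationships among taxa.
Most parsimonious ingroup topology: (((U,Z),W),(T,R)).
U and Z form a cherry on this tree, so they are sister taxa.

Z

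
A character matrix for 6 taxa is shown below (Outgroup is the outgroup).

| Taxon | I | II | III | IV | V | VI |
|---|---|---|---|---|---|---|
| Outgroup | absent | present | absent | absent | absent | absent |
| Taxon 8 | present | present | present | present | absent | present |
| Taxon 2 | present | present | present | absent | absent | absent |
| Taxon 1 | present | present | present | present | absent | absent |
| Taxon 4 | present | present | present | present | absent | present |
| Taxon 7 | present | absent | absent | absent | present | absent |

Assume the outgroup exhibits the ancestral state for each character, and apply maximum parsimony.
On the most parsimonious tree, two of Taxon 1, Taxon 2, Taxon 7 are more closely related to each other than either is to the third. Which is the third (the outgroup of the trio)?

Taxon 7

Character polarity is set by the outgroup: the derived state is whichever differs from the outgroup's state, so for II the derived state is 'absent', and for the remaining characters it is 'present'.
All ingroup taxa share the derived state 'present' for I; it defines the ingroup but does not resolve relationships within it.
II (derived state 'absent') is unique to Taxon 7 (autapomorphy; uninformative for grouping).
Only Taxon 1, Taxon 2, Taxon 4, and Taxon 8 show the derived state 'present' for III, supporting them as a clade.
IV: derived state 'present' in Taxon 1, Taxon 4, and Taxon 8 only — synapomorphy for {Taxon 1, Taxon 4, Taxon 8}.
V (derived state 'present') is unique to Taxon 7 (autapomorphy; uninformative for grouping).
Only Taxon 4 and Taxon 8 show the derived state 'present' for VI, supporting them as a clade.
Most parsimonious ingroup topology: ((((Taxon 8,Taxon 4),Taxon 1),Taxon 2),Taxon 7).
Taxon 1 and Taxon 2 share a more recent common ancestor with each other than either does with Taxon 7, so Taxon 7 is the least closely related of the three.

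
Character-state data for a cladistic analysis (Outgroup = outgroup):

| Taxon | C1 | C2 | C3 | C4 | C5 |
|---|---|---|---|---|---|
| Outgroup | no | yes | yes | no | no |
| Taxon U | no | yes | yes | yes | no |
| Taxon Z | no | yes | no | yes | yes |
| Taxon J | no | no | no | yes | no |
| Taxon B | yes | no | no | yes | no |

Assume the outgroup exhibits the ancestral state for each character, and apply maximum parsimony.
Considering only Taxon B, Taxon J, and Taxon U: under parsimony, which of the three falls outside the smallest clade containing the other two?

Taxon U

Character polarity is set by the outgroup: the derived state is whichever differs from the outgroup's state, so for C2, C3 the derived state is 'no', and for the remaining characters it is 'yes'.
C1: derived state 'yes' in Taxon B only — an autapomorphy, so it tells us nothing about relationships among taxa.
C2: derived state 'no' in Taxon B and Taxon J only — synapomorphy for {Taxon B, Taxon J}.
C3: derived state 'no' in Taxon B, Taxon J, and Taxon Z only — synapomorphy for {Taxon B, Taxon J, Taxon Z}.
C4 (derived state 'yes') is shared by all ingroup taxa — unites the whole ingroup.
C5: derived state 'yes' in Taxon Z only — an autapomorphy, so it tells us nothing about relationships among taxa.
Most parsimonious ingroup topology: (Taxon U,(Taxon Z,(Taxon J,Taxon B))).
Taxon B and Taxon J share a more recent common ancestor with each other than either does with Taxon U, so Taxon U is the least closely related of the three.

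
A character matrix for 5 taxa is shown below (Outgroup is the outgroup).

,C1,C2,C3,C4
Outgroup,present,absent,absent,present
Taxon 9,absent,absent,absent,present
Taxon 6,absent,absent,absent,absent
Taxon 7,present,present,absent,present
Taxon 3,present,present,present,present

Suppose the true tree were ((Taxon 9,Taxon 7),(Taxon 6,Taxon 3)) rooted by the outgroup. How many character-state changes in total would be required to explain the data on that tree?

Map each character onto ((Taxon 9,Taxon 7),(Taxon 6,Taxon 3)) (rooted by Outgroup) and count the minimum state changes it requires (Fitch parsimony):
C1: 2; C2: 2; C3: 1; C4: 1.
Total tree length = 6.

6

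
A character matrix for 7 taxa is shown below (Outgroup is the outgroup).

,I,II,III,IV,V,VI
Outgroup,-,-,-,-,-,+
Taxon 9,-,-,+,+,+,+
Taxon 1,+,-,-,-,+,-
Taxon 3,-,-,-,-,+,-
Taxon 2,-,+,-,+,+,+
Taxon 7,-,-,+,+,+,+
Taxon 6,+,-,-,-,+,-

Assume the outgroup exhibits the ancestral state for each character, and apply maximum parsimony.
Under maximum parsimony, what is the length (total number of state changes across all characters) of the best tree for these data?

6

Character polarity is set by the outgroup: the derived state is whichever differs from the outgroup's state, so for VI the derived state is '-', and for the remaining characters it is '+'.
I (derived state '+') is shared by Taxon 1 and Taxon 6 — a synapomorphy uniting that clade.
II: derived state '+' in Taxon 2 only — an autapomorphy, so it tells us nothing about relationships among taxa.
Only Taxon 7 and Taxon 9 show the derived state '+' for III, supporting them as a clade.
IV (derived state '+') is shared by Taxon 2, Taxon 7, and Taxon 9 — a synapomorphy uniting that clade.
All ingroup taxa share the derived state '+' for V; it defines the ingroup but does not resolve relationships within it.
VI: derived state '-' in Taxon 1, Taxon 3, and Taxon 6 only — synapomorphy for {Taxon 1, Taxon 3, Taxon 6}.
Most parsimonious ingroup topology: (((Taxon 9,Taxon 7),Taxon 2),((Taxon 1,Taxon 6),Taxon 3)).
Changes per character on this tree: I: 1; II: 1; III: 1; IV: 1; V: 1; VI: 1.
Total = 6.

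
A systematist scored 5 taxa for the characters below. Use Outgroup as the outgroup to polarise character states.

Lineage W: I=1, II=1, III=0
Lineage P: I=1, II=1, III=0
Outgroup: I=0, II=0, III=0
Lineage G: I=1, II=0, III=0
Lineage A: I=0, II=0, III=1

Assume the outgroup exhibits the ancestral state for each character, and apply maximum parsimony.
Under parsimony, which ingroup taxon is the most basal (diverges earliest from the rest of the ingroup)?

The outgroup has state '0' for every character, so '1' is the derived state throughout.
I (derived state '1') is shared by Lineage G, Lineage P, and Lineage W — a synapomorphy uniting that clade.
II (derived state '1') is shared by Lineage P and Lineage W — a synapomorphy uniting that clade.
III: derived state '1' in Lineage A only — an autapomorphy, so it tells us nothing about relationships among taxa.
Most parsimonious ingroup topology: ((Lineage G,(Lineage W,Lineage P)),Lineage A).
Lineage A is sister to the clade containing all other ingroup taxa, so it is the earliest-diverging (most basal) ingroup lineage.

Lineage A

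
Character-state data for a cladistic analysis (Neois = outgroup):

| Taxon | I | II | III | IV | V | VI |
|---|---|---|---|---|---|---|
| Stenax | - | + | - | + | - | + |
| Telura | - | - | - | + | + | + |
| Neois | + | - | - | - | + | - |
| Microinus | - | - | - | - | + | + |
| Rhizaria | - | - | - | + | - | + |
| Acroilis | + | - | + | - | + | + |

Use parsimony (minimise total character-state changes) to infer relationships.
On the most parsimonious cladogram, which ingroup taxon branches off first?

Character polarity is set by the outgroup: the derived state is whichever differs from the outgroup's state, so for I, V the derived state is '-', and for the remaining characters it is '+'.
I (derived state '-') is shared by Microinus, Rhizaria, Stenax, and Telura — a synapomorphy uniting that clade.
II: derived state '+' in Stenax only — an autapomorphy, so it tells us nothing about relationships among taxa.
III: derived state '+' in Acroilis only — an autapomorphy, so it tells us nothing about relationships among taxa.
IV (derived state '+') is shared by Rhizaria, Stenax, and Telura — a synapomorphy uniting that clade.
V: derived state '-' in Rhizaria and Stenax only — synapomorphy for {Rhizaria, Stenax}.
VI (derived state '+') is shared by all ingroup taxa — unites the whole ingroup.
Most parsimonious ingroup topology: ((((Stenax,Rhizaria),Telura),Microinus),Acroilis).
Acroilis is sister to the clade containing all other ingroup taxa, so it is the earliest-diverging (most basal) ingroup lineage.

Acroilis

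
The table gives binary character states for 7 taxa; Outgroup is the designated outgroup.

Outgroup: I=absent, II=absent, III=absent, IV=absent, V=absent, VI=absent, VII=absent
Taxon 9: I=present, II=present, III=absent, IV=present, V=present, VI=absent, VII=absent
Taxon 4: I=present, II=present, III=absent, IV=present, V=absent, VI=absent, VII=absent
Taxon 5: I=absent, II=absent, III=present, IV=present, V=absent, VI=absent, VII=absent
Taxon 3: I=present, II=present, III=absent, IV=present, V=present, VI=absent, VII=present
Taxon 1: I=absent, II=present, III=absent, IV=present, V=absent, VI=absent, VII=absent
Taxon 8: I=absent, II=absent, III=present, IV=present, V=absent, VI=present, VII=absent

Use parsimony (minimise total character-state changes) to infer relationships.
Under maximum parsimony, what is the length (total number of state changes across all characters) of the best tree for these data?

The outgroup has state 'absent' for every character, so 'present' is the derived state throughout.
Only Taxon 3, Taxon 4, and Taxon 9 show the derived state 'present' for I, supporting them as a clade.
II (derived state 'present') is shared by Taxon 1, Taxon 3, Taxon 4, and Taxon 9 — a synapomorphy uniting that clade.
Only Taxon 5 and Taxon 8 show the derived state 'present' for III, supporting them as a clade.
All ingroup taxa share the derived state 'present' for IV; it defines the ingroup but does not resolve relationships within it.
V: derived state 'present' in Taxon 3 and Taxon 9 only — synapomorphy for {Taxon 3, Taxon 9}.
VI (derived state 'present') is unique to Taxon 8 (autapomorphy; uninformative for grouping).
VII: derived state 'present' in Taxon 3 only — an autapomorphy, so it tells us nothing about relationships among taxa.
Most parsimonious ingroup topology: ((((Taxon 9,Taxon 3),Taxon 4),Taxon 1),(Taxon 5,Taxon 8)).
Changes per character on this tree: I: 1; II: 1; III: 1; IV: 1; V: 1; VI: 1; VII: 1.
Total = 7.

7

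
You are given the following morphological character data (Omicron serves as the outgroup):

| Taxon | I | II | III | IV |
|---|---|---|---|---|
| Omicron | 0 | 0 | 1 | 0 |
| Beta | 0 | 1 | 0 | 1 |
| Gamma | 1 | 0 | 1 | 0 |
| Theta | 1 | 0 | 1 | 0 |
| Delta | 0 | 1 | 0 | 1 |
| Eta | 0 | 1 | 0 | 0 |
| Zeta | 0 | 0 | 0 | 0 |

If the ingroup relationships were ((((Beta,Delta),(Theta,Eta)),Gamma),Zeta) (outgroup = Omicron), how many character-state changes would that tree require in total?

8

Map each character onto ((((Beta,Delta),(Theta,Eta)),Gamma),Zeta) (rooted by Omicron) and count the minimum state changes it requires (Fitch parsimony):
I: 2; II: 2; III: 3; IV: 1.
Total tree length = 8.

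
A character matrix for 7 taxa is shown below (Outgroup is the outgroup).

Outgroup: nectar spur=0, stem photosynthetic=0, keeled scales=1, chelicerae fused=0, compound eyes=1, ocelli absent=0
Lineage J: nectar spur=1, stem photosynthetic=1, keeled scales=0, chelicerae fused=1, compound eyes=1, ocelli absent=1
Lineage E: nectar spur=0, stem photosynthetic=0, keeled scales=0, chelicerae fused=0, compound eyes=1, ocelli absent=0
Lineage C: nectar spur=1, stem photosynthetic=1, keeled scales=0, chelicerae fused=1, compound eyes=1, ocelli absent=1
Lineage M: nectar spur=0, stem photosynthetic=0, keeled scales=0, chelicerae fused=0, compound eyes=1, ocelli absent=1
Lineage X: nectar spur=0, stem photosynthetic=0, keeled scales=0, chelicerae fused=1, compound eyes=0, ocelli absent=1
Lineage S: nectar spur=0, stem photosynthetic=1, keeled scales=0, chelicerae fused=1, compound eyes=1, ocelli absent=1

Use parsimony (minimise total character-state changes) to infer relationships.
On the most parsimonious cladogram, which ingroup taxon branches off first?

Character polarity is set by the outgroup: the derived state is whichever differs from the outgroup's state, so for keeled scales, compound eyes the derived state is '0', and for the remaining characters it is '1'.
nectar spur (derived state '1') is shared by Lineage C and Lineage J — a synapomorphy uniting that clade.
Only Lineage C, Lineage J, and Lineage S show the derived state '1' for stem photosynthetic, supporting them as a clade.
All ingroup taxa share the derived state '0' for keeled scales; it defines the ingroup but does not resolve relationships within it.
Only Lineage C, Lineage J, Lineage S, and Lineage X show the derived state '1' for chelicerae fused, supporting them as a clade.
compound eyes (derived state '0') is unique to Lineage X (autapomorphy; uninformative for grouping).
ocelli absent (derived state '1') is shared by Lineage C, Lineage J, Lineage M, Lineage S, and Lineage X — a synapomorphy uniting that clade.
Most parsimonious ingroup topology: (((((Lineage J,Lineage C),Lineage S),Lineage X),Lineage M),Lineage E).
Lineage E is sister to the clade containing all other ingroup taxa, so it is the earliest-diverging (most basal) ingroup lineage.

Lineage E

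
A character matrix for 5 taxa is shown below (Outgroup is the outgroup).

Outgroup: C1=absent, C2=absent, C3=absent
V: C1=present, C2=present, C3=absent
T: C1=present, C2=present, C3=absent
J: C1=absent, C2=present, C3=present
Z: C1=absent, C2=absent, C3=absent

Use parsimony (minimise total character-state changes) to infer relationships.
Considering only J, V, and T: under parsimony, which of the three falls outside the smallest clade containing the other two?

J

The outgroup has state 'absent' for every character, so 'present' is the derived state throughout.
C1 (derived state 'present') is shared by T and V — a synapomorphy uniting that clade.
C2: derived state 'present' in J, T, and V only — synapomorphy for {J, T, V}.
C3: derived state 'present' in J only — an autapomorphy, so it tells us nothing about relationships among taxa.
Most parsimonious ingroup topology: (((T,V),J),Z).
T and V share a more recent common ancestor with each other than either does with J, so J is the least closely related of the three.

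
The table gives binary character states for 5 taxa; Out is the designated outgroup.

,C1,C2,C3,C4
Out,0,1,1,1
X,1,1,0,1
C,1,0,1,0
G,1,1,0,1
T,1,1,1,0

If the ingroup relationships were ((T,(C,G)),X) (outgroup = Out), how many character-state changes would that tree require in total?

6

Map each character onto ((T,(C,G)),X) (rooted by Out) and count the minimum state changes it requires (Fitch parsimony):
C1: 1; C2: 1; C3: 2; C4: 2.
Total tree length = 6.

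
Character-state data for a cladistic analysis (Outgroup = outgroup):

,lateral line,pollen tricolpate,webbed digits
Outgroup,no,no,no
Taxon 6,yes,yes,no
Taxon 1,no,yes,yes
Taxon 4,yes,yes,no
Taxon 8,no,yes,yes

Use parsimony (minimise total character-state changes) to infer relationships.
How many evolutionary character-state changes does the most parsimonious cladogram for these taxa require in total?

The outgroup has state 'no' for every character, so 'yes' is the derived state throughout.
lateral line (derived state 'yes') is shared by Taxon 4 and Taxon 6 — a synapomorphy uniting that clade.
pollen tricolpate (derived state 'yes') is shared by all ingroup taxa — unites the whole ingroup.
webbed digits (derived state 'yes') is shared by Taxon 1 and Taxon 8 — a synapomorphy uniting that clade.
Most parsimonious ingroup topology: ((Taxon 6,Taxon 4),(Taxon 1,Taxon 8)).
Changes per character on this tree: lateral line: 1; pollen tricolpate: 1; webbed digits: 1.
Total = 3.

3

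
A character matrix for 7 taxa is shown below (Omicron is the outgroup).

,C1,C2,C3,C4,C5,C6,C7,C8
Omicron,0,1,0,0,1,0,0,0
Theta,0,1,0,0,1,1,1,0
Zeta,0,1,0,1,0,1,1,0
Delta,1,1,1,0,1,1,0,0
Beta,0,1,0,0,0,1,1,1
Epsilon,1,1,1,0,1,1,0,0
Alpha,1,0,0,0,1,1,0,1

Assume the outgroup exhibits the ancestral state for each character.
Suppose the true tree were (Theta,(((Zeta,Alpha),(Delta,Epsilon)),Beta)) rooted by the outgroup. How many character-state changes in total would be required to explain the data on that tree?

Map each character onto (Theta,(((Zeta,Alpha),(Delta,Epsilon)),Beta)) (rooted by Omicron) and count the minimum state changes it requires (Fitch parsimony):
C1: 2; C2: 1; C3: 1; C4: 1; C5: 2; C6: 1; C7: 3; C8: 2.
Total tree length = 13.

13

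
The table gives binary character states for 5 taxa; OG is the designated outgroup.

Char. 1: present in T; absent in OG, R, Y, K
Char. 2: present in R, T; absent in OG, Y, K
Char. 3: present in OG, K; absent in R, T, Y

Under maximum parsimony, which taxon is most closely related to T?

Character polarity is set by the outgroup: the derived state is whichever differs from the outgroup's state, so for Char. 3 the derived state is 'absent', and for the remaining characters it is 'present'.
Char. 1 (derived state 'present') is unique to T (autapomorphy; uninformative for grouping).
Char. 2: derived state 'present' in R and T only — synapomorphy for {R, T}.
Only R, T, and Y show the derived state 'absent' for Char. 3, supporting them as a clade.
Most parsimonious ingroup topology: (((R,T),Y),K).
T and R form a cherry on this tree, so they are sister taxa.

R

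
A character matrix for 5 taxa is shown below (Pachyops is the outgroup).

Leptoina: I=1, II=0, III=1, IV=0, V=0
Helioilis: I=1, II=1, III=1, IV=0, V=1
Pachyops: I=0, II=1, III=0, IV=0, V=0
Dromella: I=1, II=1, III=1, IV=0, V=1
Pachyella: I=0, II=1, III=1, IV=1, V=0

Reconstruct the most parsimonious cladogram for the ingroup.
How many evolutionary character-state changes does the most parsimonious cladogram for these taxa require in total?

5

Character polarity is set by the outgroup: the derived state is whichever differs from the outgroup's state, so for II the derived state is '0', and for the remaining characters it is '1'.
I (derived state '1') is shared by Dromella, Helioilis, and Leptoina — a synapomorphy uniting that clade.
II (derived state '0') is unique to Leptoina (autapomorphy; uninformative for grouping).
III (derived state '1') is shared by all ingroup taxa — unites the whole ingroup.
IV (derived state '1') is unique to Pachyella (autapomorphy; uninformative for grouping).
V: derived state '1' in Dromella and Helioilis only — synapomorphy for {Dromella, Helioilis}.
Most parsimonious ingroup topology: ((Leptoina,(Dromella,Helioilis)),Pachyella).
Changes per character on this tree: I: 1; II: 1; III: 1; IV: 1; V: 1.
Total = 5.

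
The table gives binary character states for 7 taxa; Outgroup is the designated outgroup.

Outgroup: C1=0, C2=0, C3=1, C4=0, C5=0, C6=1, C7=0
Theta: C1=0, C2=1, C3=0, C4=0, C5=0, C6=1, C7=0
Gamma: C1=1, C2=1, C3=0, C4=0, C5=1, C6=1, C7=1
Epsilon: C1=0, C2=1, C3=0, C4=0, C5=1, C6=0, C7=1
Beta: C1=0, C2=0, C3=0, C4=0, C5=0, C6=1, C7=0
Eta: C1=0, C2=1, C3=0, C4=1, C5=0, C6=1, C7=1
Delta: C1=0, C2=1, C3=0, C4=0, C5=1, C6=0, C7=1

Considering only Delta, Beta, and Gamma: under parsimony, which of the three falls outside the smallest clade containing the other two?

Character polarity is set by the outgroup: the derived state is whichever differs from the outgroup's state, so for C3, C6 the derived state is '0', and for the remaining characters it is '1'.
C1: derived state '1' in Gamma only — an autapomorphy, so it tells us nothing about relationships among taxa.
C2: derived state '1' in Delta, Epsilon, Eta, Gamma, and Theta only — synapomorphy for {Delta, Epsilon, Eta, Gamma, Theta}.
All ingroup taxa share the derived state '0' for C3; it defines the ingroup but does not resolve relationships within it.
C4 (derived state '1') is unique to Eta (autapomorphy; uninformative for grouping).
C5: derived state '1' in Delta, Epsilon, and Gamma only — synapomorphy for {Delta, Epsilon, Gamma}.
C6: derived state '0' in Delta and Epsilon only — synapomorphy for {Delta, Epsilon}.
C7: derived state '1' in Delta, Epsilon, Eta, and Gamma only — synapomorphy for {Delta, Epsilon, Eta, Gamma}.
Most parsimonious ingroup topology: ((Theta,((Gamma,(Epsilon,Delta)),Eta)),Beta).
Delta and Gamma share a more recent common ancestor with each other than either does with Beta, so Beta is the least closely related of the three.

Beta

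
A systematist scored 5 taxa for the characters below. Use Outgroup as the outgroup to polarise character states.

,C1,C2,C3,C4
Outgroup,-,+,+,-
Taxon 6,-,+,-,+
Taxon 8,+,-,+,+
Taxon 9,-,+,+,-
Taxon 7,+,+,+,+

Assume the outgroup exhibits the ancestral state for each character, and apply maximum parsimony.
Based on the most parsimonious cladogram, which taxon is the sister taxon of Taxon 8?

Character polarity is set by the outgroup: the derived state is whichever differs from the outgroup's state, so for C2, C3 the derived state is '-', and for the remaining characters it is '+'.
C1: derived state '+' in Taxon 7 and Taxon 8 only — synapomorphy for {Taxon 7, Taxon 8}.
C2: derived state '-' in Taxon 8 only — an autapomorphy, so it tells us nothing about relationships among taxa.
C3 (derived state '-') is unique to Taxon 6 (autapomorphy; uninformative for grouping).
Only Taxon 6, Taxon 7, and Taxon 8 show the derived state '+' for C4, supporting them as a clade.
Most parsimonious ingroup topology: ((Taxon 6,(Taxon 8,Taxon 7)),Taxon 9).
Taxon 8 and Taxon 7 form a cherry on this tree, so they are sister taxa.

Taxon 7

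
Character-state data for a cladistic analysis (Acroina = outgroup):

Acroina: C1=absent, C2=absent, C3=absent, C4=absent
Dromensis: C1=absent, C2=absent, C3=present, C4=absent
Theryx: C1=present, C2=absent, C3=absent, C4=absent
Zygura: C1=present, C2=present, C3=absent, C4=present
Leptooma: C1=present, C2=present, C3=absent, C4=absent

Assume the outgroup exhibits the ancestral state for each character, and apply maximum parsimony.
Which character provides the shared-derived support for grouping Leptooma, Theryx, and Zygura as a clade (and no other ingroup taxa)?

The outgroup has state 'absent' for every character, so 'present' is the derived state throughout.
Only Leptooma, Theryx, and Zygura show the derived state 'present' for C1, supporting them as a clade.
C2: derived state 'present' in Leptooma and Zygura only — synapomorphy for {Leptooma, Zygura}.
C3: derived state 'present' in Dromensis only — an autapomorphy, so it tells us nothing about relationships among taxa.
C4 (derived state 'present') is unique to Zygura (autapomorphy; uninformative for grouping).
Most parsimonious ingroup topology: (Dromensis,(Theryx,(Zygura,Leptooma))).
The clade {Leptooma, Theryx, Zygura} is supported by C1: its derived state 'present' occurs in exactly those taxa and in no other taxon (including the outgroup).

C1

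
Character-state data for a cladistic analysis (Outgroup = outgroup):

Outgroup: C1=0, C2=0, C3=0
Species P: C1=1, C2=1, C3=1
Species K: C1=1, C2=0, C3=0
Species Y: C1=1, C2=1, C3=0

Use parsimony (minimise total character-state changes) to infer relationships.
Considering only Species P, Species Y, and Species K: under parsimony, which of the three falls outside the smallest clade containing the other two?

Species K

The outgroup has state '0' for every character, so '1' is the derived state throughout.
All ingroup taxa share the derived state '1' for C1; it defines the ingroup but does not resolve relationships within it.
Only Species P and Species Y show the derived state '1' for C2, supporting them as a clade.
C3 (derived state '1') is unique to Species P (autapomorphy; uninformative for grouping).
Most parsimonious ingroup topology: ((Species P,Species Y),Species K).
Species P and Species Y share a more recent common ancestor with each other than either does with Species K, so Species K is the least closely related of the three.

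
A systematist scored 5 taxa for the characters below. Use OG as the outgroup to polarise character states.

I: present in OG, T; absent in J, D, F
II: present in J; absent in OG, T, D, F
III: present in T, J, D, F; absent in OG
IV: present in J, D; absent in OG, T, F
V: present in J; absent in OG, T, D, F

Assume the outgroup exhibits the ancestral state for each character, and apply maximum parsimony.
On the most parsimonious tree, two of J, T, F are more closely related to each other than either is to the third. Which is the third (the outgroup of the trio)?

Character polarity is set by the outgroup: the derived state is whichever differs from the outgroup's state, so for I the derived state is 'absent', and for the remaining characters it is 'present'.
I: derived state 'absent' in D, F, and J only — synapomorphy for {D, F, J}.
II: derived state 'present' in J only — an autapomorphy, so it tells us nothing about relationships among taxa.
III (derived state 'present') is shared by all ingroup taxa — unites the whole ingroup.
Only D and J show the derived state 'present' for IV, supporting them as a clade.
V (derived state 'present') is unique to J (autapomorphy; uninformative for grouping).
Most parsimonious ingroup topology: (T,((J,D),F)).
J and F share a more recent common ancestor with each other than either does with T, so T is the least closely related of the three.

T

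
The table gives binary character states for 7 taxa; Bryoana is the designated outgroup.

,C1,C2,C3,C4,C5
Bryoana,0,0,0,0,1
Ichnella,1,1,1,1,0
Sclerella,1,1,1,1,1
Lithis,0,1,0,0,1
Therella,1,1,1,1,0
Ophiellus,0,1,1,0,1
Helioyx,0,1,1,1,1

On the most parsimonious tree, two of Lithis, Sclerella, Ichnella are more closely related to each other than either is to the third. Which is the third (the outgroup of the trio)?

Lithis

Character polarity is set by the outgroup: the derived state is whichever differs from the outgroup's state, so for C5 the derived state is '0', and for the remaining characters it is '1'.
Only Ichnella, Sclerella, and Therella show the derived state '1' for C1, supporting them as a clade.
All ingroup taxa share the derived state '1' for C2; it defines the ingroup but does not resolve relationships within it.
Only Helioyx, Ichnella, Ophiellus, Sclerella, and Therella show the derived state '1' for C3, supporting them as a clade.
C4 (derived state '1') is shared by Helioyx, Ichnella, Sclerella, and Therella — a synapomorphy uniting that clade.
C5: derived state '0' in Ichnella and Therella only — synapomorphy for {Ichnella, Therella}.
Most parsimonious ingroup topology: (((((Ichnella,Therella),Sclerella),Helioyx),Ophiellus),Lithis).
Ichnella and Sclerella share a more recent common ancestor with each other than either does with Lithis, so Lithis is the least closely related of the three.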